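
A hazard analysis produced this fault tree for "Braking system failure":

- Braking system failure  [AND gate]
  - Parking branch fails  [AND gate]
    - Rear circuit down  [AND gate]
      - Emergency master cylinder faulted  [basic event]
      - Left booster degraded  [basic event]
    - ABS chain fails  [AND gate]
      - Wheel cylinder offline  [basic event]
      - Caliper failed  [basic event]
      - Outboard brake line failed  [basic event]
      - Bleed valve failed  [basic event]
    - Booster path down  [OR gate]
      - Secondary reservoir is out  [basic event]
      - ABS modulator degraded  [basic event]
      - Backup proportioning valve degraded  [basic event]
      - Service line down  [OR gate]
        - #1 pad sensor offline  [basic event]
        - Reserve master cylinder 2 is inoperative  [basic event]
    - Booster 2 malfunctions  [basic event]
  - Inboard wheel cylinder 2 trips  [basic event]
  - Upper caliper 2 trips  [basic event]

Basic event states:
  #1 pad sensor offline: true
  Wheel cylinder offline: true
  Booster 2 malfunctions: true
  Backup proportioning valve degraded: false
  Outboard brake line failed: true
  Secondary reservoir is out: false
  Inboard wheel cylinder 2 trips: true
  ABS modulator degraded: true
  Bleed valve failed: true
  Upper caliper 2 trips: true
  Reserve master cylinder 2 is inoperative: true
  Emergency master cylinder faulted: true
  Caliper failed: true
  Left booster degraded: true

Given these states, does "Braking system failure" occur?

Yes

Rear circuit down [AND]: Emergency master cylinder faulted=occurs, Left booster degraded=occurs → all inputs occur → occurs.
ABS chain fails [AND]: Wheel cylinder offline=occurs, Caliper failed=occurs, Outboard brake line failed=occurs, Bleed valve failed=occurs → all inputs occur → occurs.
Service line down [OR]: #1 pad sensor offline=occurs, Reserve master cylinder 2 is inoperative=occurs → at least one input occurs → occurs.
Booster path down [OR]: Secondary reservoir is out=not, ABS modulator degraded=occurs, Backup proportioning valve degraded=not, Service line down=occurs → at least one input occurs → occurs.
Parking branch fails [AND]: Rear circuit down=occurs, ABS chain fails=occurs, Booster path down=occurs, Booster 2 malfunctions=occurs → all inputs occur → occurs.
Braking system failure [AND]: Parking branch fails=occurs, Inboard wheel cylinder 2 trips=occurs, Upper caliper 2 trips=occurs → all inputs occur → occurs.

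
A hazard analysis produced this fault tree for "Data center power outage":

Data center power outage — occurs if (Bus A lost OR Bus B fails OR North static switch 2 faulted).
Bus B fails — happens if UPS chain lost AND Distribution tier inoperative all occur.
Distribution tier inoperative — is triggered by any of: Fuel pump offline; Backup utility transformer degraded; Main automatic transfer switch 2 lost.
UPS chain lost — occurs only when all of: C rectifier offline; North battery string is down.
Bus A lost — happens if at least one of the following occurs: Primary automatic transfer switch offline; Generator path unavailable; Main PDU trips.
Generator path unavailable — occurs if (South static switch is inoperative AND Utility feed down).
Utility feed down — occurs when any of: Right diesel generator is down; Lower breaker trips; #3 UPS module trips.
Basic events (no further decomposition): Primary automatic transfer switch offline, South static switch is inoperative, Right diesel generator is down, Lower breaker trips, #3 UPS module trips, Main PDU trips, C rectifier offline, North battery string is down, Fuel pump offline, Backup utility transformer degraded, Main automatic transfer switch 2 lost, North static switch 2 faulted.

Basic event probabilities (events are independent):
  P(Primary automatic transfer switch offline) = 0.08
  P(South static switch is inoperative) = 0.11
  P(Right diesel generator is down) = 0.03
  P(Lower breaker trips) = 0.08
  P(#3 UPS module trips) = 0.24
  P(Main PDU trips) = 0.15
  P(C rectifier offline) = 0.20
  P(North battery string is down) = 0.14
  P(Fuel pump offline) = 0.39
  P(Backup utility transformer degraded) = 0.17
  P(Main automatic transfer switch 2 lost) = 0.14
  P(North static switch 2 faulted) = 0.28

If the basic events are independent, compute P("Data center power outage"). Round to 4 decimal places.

P(Utility feed down) [OR] = 1 − (1−0.03) × (1−0.08) × (1−0.24) = 0.321776
P(Generator path unavailable) [AND] = 0.11 × 0.321776 = 0.035395
P(Bus A lost) [OR] = 1 − (1−0.08) × (1−0.035395) × (1−0.15) = 0.245679
P(UPS chain lost) [AND] = 0.20 × 0.14 = 0.028000
P(Distribution tier inoperative) [OR] = 1 − (1−0.39) × (1−0.17) × (1−0.14) = 0.564582
P(Bus B fails) [AND] = 0.028000 × 0.564582 = 0.015808
P(Data center power outage) [OR] = 1 − (1−0.245679) × (1−0.015808) × (1−0.28) = 0.465474
Rounded to 4 decimal places: P(Data center power outage) ≈ 0.4655.

0.4655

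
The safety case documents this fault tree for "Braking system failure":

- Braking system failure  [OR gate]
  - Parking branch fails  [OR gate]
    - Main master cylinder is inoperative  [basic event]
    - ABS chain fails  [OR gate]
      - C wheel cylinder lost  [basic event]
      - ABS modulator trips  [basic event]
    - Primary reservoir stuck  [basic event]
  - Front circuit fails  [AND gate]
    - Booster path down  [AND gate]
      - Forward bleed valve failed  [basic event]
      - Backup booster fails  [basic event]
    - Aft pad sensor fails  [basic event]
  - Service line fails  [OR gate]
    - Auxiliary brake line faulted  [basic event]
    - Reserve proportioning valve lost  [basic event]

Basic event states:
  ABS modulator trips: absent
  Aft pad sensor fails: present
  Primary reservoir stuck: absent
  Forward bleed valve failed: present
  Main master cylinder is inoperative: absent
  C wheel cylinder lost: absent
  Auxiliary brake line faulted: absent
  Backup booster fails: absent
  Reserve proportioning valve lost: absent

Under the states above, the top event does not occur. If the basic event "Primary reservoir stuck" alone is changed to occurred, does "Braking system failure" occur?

Counterfactual: set "Primary reservoir stuck" to occurred.
ABS chain fails [OR]: C wheel cylinder lost=not, ABS modulator trips=not → no input occurs → does not occur.
Parking branch fails [OR]: Main master cylinder is inoperative=not, ABS chain fails=not, Primary reservoir stuck=occurs → at least one input occurs → occurs.
Booster path down [AND]: Forward bleed valve failed=occurs, Backup booster fails=not → not all inputs occur → does not occur.
Front circuit fails [AND]: Booster path down=not, Aft pad sensor fails=occurs → not all inputs occur → does not occur.
Service line fails [OR]: Auxiliary brake line faulted=not, Reserve proportioning valve lost=not → no input occurs → does not occur.
Braking system failure [OR]: Parking branch fails=occurs, Front circuit fails=not, Service line fails=not → at least one input occurs → occurs.

Yes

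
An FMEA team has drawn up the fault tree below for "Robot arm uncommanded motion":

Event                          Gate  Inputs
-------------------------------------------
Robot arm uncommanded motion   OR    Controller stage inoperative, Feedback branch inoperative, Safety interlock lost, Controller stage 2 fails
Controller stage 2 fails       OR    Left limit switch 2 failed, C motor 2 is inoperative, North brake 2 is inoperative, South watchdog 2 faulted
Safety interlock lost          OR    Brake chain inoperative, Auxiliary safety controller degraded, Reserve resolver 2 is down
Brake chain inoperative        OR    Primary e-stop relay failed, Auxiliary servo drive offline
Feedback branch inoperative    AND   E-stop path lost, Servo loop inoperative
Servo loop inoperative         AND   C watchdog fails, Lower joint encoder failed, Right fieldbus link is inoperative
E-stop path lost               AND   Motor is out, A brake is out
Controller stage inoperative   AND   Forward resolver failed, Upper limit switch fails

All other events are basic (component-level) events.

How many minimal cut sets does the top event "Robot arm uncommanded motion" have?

Controller stage inoperative [AND]: one cut set from each child combined → 1 × 1 = 1 cut set(s).
E-stop path lost [AND]: one cut set from each child combined → 1 × 1 = 1 cut set(s).
Servo loop inoperative [AND]: one cut set from each child combined → 1 × 1 × 1 = 1 cut set(s).
Feedback branch inoperative [AND]: one cut set from each child combined → 1 × 1 = 1 cut set(s).
Brake chain inoperative [OR]: union of children's cut sets → 2 cut set(s).
Safety interlock lost [OR]: union of children's cut sets → 4 cut set(s).
Controller stage 2 fails [OR]: union of children's cut sets → 4 cut set(s).
Robot arm uncommanded motion [OR]: union of children's cut sets → 10 cut set(s).
Minimal cut sets: {Forward resolver failed, Upper limit switch fails}; {A brake is out, C watchdog fails, Lower joint encoder failed, Motor is out, Right fieldbus link is inoperative}; {Primary e-stop relay failed}; {Auxiliary servo drive offline}; {Auxiliary safety controller degraded}; {Reserve resolver 2 is down}; {Left limit switch 2 failed}; {C motor 2 is inoperative}; {North brake 2 is inoperative}; {South watchdog 2 faulted}.

10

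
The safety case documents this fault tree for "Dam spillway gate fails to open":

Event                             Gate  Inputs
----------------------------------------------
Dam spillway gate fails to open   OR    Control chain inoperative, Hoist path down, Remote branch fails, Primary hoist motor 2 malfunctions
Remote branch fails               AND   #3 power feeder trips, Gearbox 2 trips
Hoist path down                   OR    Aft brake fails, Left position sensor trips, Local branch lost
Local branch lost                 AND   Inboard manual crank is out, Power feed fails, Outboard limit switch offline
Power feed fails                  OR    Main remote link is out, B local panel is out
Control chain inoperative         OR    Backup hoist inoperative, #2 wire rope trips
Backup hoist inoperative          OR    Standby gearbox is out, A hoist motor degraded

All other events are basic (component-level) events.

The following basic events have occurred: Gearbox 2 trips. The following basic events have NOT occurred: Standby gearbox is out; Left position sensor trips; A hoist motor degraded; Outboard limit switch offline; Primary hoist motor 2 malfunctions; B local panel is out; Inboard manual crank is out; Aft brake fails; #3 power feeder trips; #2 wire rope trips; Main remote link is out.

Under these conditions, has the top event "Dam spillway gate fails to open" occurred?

Backup hoist inoperative [OR]: Standby gearbox is out=not, A hoist motor degraded=not → no input occurs → does not occur.
Control chain inoperative [OR]: Backup hoist inoperative=not, #2 wire rope trips=not → no input occurs → does not occur.
Power feed fails [OR]: Main remote link is out=not, B local panel is out=not → no input occurs → does not occur.
Local branch lost [AND]: Inboard manual crank is out=not, Power feed fails=not, Outboard limit switch offline=not → not all inputs occur → does not occur.
Hoist path down [OR]: Aft brake fails=not, Left position sensor trips=not, Local branch lost=not → no input occurs → does not occur.
Remote branch fails [AND]: #3 power feeder trips=not, Gearbox 2 trips=occurs → not all inputs occur → does not occur.
Dam spillway gate fails to open [OR]: Control chain inoperative=not, Hoist path down=not, Remote branch fails=not, Primary hoist motor 2 malfunctions=not → no input occurs → does not occur.

No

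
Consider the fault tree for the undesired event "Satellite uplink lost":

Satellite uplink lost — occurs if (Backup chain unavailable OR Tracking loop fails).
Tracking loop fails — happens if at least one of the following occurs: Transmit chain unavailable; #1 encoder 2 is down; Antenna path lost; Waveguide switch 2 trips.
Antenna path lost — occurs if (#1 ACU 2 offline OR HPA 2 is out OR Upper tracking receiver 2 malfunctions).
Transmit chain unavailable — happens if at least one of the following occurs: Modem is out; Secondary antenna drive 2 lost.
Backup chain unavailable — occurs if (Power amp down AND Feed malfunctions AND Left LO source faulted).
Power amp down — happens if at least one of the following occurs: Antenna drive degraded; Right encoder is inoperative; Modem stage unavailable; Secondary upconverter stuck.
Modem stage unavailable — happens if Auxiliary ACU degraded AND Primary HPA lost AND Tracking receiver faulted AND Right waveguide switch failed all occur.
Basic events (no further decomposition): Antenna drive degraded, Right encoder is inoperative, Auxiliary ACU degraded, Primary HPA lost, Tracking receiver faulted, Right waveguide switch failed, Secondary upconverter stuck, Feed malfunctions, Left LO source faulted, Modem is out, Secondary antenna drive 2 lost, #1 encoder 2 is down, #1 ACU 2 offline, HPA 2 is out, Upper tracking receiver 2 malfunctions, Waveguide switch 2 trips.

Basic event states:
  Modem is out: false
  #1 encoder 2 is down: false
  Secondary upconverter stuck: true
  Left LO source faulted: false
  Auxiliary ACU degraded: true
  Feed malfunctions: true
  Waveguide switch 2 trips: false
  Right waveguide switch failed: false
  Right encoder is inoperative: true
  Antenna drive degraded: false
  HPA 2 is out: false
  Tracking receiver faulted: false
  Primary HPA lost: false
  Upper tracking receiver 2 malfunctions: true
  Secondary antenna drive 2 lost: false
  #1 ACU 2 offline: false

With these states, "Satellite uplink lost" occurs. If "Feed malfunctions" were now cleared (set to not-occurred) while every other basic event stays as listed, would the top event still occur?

Yes

Counterfactual: set "Feed malfunctions" to not occurred.
Modem stage unavailable [AND]: Auxiliary ACU degraded=occurs, Primary HPA lost=not, Tracking receiver faulted=not, Right waveguide switch failed=not → not all inputs occur → does not occur.
Power amp down [OR]: Antenna drive degraded=not, Right encoder is inoperative=occurs, Modem stage unavailable=not, Secondary upconverter stuck=occurs → at least one input occurs → occurs.
Backup chain unavailable [AND]: Power amp down=occurs, Feed malfunctions=not, Left LO source faulted=not → not all inputs occur → does not occur.
Transmit chain unavailable [OR]: Modem is out=not, Secondary antenna drive 2 lost=not → no input occurs → does not occur.
Antenna path lost [OR]: #1 ACU 2 offline=not, HPA 2 is out=not, Upper tracking receiver 2 malfunctions=occurs → at least one input occurs → occurs.
Tracking loop fails [OR]: Transmit chain unavailable=not, #1 encoder 2 is down=not, Antenna path lost=occurs, Waveguide switch 2 trips=not → at least one input occurs → occurs.
Satellite uplink lost [OR]: Backup chain unavailable=not, Tracking loop fails=occurs → at least one input occurs → occurs.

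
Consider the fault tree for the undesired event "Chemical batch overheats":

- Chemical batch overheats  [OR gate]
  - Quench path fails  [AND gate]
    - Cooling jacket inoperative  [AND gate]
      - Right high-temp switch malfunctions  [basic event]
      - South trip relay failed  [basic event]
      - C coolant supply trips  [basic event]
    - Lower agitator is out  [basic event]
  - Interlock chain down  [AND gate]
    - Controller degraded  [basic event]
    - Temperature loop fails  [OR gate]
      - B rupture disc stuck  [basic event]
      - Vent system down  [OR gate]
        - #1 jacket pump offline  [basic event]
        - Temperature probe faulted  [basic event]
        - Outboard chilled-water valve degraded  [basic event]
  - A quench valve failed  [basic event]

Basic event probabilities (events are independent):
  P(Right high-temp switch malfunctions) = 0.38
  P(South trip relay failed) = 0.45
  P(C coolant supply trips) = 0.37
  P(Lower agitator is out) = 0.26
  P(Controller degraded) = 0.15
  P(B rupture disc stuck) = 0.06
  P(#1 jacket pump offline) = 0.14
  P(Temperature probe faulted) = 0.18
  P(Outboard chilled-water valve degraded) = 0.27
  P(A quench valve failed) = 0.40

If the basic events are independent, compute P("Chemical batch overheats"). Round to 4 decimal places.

P(Cooling jacket inoperative) [AND] = 0.38 × 0.45 × 0.37 = 0.063270
P(Quench path fails) [AND] = 0.063270 × 0.26 = 0.016450
P(Vent system down) [OR] = 1 − (1−0.14) × (1−0.18) × (1−0.27) = 0.485204
P(Temperature loop fails) [OR] = 1 − (1−0.06) × (1−0.485204) = 0.516092
P(Interlock chain down) [AND] = 0.15 × 0.516092 = 0.077414
P(Chemical batch overheats) [OR] = 1 − (1−0.016450) × (1−0.077414) × (1−0.40) = 0.455554
Rounded to 4 decimal places: P(Chemical batch overheats) ≈ 0.4556.

0.4556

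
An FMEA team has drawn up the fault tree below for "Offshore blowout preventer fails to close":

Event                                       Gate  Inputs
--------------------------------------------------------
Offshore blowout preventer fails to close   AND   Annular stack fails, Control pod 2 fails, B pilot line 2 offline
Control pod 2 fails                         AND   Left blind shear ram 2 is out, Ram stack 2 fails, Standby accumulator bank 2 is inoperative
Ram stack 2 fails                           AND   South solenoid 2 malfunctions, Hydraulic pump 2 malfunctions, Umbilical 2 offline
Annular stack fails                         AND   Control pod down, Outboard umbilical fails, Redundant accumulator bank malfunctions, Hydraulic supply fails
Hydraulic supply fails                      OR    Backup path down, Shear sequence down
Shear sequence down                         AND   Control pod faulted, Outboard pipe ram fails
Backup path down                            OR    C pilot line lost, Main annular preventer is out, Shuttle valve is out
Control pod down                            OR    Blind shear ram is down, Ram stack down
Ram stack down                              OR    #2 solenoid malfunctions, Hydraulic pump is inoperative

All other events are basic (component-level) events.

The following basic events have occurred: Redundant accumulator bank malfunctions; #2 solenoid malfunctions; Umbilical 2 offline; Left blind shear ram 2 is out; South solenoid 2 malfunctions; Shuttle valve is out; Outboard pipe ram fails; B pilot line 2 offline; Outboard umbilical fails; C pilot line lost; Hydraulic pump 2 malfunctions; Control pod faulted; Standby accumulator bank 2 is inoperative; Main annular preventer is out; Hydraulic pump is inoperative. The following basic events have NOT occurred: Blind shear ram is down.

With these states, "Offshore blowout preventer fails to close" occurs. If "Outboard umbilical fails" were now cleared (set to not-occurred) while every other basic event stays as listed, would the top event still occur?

Counterfactual: set "Outboard umbilical fails" to not occurred.
Ram stack down [OR]: #2 solenoid malfunctions=occurs, Hydraulic pump is inoperative=occurs → at least one input occurs → occurs.
Control pod down [OR]: Blind shear ram is down=not, Ram stack down=occurs → at least one input occurs → occurs.
Backup path down [OR]: C pilot line lost=occurs, Main annular preventer is out=occurs, Shuttle valve is out=occurs → at least one input occurs → occurs.
Shear sequence down [AND]: Control pod faulted=occurs, Outboard pipe ram fails=occurs → all inputs occur → occurs.
Hydraulic supply fails [OR]: Backup path down=occurs, Shear sequence down=occurs → at least one input occurs → occurs.
Annular stack fails [AND]: Control pod down=occurs, Outboard umbilical fails=not, Redundant accumulator bank malfunctions=occurs, Hydraulic supply fails=occurs → not all inputs occur → does not occur.
Ram stack 2 fails [AND]: South solenoid 2 malfunctions=occurs, Hydraulic pump 2 malfunctions=occurs, Umbilical 2 offline=occurs → all inputs occur → occurs.
Control pod 2 fails [AND]: Left blind shear ram 2 is out=occurs, Ram stack 2 fails=occurs, Standby accumulator bank 2 is inoperative=occurs → all inputs occur → occurs.
Offshore blowout preventer fails to close [AND]: Annular stack fails=not, Control pod 2 fails=occurs, B pilot line 2 offline=occurs → not all inputs occur → does not occur.

No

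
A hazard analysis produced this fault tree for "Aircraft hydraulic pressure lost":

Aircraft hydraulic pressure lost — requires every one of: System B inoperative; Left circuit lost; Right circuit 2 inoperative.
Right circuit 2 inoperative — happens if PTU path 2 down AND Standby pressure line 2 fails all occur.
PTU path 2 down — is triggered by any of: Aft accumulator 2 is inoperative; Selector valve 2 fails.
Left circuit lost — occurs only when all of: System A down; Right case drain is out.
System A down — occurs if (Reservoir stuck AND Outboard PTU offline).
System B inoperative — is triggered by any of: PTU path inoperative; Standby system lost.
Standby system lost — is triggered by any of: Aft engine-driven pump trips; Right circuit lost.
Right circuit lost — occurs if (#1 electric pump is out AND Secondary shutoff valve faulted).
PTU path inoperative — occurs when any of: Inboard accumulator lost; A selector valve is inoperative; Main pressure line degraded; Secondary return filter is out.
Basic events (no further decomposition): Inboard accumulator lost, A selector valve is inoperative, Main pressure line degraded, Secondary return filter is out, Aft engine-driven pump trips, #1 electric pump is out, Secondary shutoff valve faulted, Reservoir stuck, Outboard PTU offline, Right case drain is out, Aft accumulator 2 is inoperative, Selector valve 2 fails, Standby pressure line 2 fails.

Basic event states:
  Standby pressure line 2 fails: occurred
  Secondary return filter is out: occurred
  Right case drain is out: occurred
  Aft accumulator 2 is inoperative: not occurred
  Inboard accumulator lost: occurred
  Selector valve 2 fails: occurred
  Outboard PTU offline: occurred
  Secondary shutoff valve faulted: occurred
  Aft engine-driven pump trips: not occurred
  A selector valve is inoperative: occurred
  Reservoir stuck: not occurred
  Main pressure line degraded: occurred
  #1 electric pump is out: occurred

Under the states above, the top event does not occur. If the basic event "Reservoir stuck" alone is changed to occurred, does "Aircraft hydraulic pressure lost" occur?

Yes

Counterfactual: set "Reservoir stuck" to occurred.
PTU path inoperative [OR]: Inboard accumulator lost=occurs, A selector valve is inoperative=occurs, Main pressure line degraded=occurs, Secondary return filter is out=occurs → at least one input occurs → occurs.
Right circuit lost [AND]: #1 electric pump is out=occurs, Secondary shutoff valve faulted=occurs → all inputs occur → occurs.
Standby system lost [OR]: Aft engine-driven pump trips=not, Right circuit lost=occurs → at least one input occurs → occurs.
System B inoperative [OR]: PTU path inoperative=occurs, Standby system lost=occurs → at least one input occurs → occurs.
System A down [AND]: Reservoir stuck=occurs, Outboard PTU offline=occurs → all inputs occur → occurs.
Left circuit lost [AND]: System A down=occurs, Right case drain is out=occurs → all inputs occur → occurs.
PTU path 2 down [OR]: Aft accumulator 2 is inoperative=not, Selector valve 2 fails=occurs → at least one input occurs → occurs.
Right circuit 2 inoperative [AND]: PTU path 2 down=occurs, Standby pressure line 2 fails=occurs → all inputs occur → occurs.
Aircraft hydraulic pressure lost [AND]: System B inoperative=occurs, Left circuit lost=occurs, Right circuit 2 inoperative=occurs → all inputs occur → occurs.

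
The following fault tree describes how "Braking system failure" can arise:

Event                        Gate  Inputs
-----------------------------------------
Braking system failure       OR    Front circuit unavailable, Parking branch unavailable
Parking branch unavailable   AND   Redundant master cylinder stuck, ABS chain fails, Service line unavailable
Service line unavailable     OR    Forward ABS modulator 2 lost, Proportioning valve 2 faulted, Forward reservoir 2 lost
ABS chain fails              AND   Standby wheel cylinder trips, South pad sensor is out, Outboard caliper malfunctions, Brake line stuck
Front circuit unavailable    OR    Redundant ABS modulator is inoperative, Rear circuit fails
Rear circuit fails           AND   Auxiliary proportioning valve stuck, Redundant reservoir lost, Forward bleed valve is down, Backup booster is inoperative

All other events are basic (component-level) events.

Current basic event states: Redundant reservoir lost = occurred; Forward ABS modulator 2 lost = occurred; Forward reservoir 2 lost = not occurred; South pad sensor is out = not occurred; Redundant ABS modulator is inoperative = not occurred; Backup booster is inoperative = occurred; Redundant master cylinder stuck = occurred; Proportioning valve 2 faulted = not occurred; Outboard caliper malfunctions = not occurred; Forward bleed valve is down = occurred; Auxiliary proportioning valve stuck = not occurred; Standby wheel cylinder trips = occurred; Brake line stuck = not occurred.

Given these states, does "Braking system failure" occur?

No

Rear circuit fails [AND]: Auxiliary proportioning valve stuck=not, Redundant reservoir lost=occurs, Forward bleed valve is down=occurs, Backup booster is inoperative=occurs → not all inputs occur → does not occur.
Front circuit unavailable [OR]: Redundant ABS modulator is inoperative=not, Rear circuit fails=not → no input occurs → does not occur.
ABS chain fails [AND]: Standby wheel cylinder trips=occurs, South pad sensor is out=not, Outboard caliper malfunctions=not, Brake line stuck=not → not all inputs occur → does not occur.
Service line unavailable [OR]: Forward ABS modulator 2 lost=occurs, Proportioning valve 2 faulted=not, Forward reservoir 2 lost=not → at least one input occurs → occurs.
Parking branch unavailable [AND]: Redundant master cylinder stuck=occurs, ABS chain fails=not, Service line unavailable=occurs → not all inputs occur → does not occur.
Braking system failure [OR]: Front circuit unavailable=not, Parking branch unavailable=not → no input occurs → does not occur.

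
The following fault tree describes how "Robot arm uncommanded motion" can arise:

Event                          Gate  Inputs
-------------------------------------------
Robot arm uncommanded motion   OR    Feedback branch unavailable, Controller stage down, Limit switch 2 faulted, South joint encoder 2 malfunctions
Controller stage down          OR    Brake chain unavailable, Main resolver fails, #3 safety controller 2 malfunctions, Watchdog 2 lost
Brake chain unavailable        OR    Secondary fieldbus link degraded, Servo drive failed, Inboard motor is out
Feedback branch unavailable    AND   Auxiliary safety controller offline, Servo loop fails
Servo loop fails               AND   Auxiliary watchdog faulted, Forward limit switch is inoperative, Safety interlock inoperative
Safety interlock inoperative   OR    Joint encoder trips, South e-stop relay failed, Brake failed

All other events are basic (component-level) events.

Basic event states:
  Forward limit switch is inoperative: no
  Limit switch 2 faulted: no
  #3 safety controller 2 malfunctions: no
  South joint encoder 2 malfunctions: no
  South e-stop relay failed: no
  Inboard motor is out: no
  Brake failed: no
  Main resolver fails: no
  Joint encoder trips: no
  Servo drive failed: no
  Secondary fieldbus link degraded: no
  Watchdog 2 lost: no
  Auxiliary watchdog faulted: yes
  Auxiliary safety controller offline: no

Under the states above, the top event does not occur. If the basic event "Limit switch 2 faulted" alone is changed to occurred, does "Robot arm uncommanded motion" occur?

Yes

Counterfactual: set "Limit switch 2 faulted" to occurred.
Safety interlock inoperative [OR]: Joint encoder trips=not, South e-stop relay failed=not, Brake failed=not → no input occurs → does not occur.
Servo loop fails [AND]: Auxiliary watchdog faulted=occurs, Forward limit switch is inoperative=not, Safety interlock inoperative=not → not all inputs occur → does not occur.
Feedback branch unavailable [AND]: Auxiliary safety controller offline=not, Servo loop fails=not → not all inputs occur → does not occur.
Brake chain unavailable [OR]: Secondary fieldbus link degraded=not, Servo drive failed=not, Inboard motor is out=not → no input occurs → does not occur.
Controller stage down [OR]: Brake chain unavailable=not, Main resolver fails=not, #3 safety controller 2 malfunctions=not, Watchdog 2 lost=not → no input occurs → does not occur.
Robot arm uncommanded motion [OR]: Feedback branch unavailable=not, Controller stage down=not, Limit switch 2 faulted=occurs, South joint encoder 2 malfunctions=not → at least one input occurs → occurs.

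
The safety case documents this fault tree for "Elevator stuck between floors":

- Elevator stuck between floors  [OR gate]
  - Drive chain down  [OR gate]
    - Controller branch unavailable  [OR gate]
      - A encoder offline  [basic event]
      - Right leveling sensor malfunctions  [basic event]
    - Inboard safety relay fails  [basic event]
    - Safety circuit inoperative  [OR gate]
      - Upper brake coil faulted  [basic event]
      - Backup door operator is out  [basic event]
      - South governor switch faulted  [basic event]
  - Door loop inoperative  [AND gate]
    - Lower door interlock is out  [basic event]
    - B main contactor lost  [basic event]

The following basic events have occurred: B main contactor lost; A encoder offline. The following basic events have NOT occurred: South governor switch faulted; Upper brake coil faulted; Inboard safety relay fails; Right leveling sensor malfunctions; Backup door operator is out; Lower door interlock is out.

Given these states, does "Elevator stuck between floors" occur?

Controller branch unavailable [OR]: A encoder offline=occurs, Right leveling sensor malfunctions=not → at least one input occurs → occurs.
Safety circuit inoperative [OR]: Upper brake coil faulted=not, Backup door operator is out=not, South governor switch faulted=not → no input occurs → does not occur.
Drive chain down [OR]: Controller branch unavailable=occurs, Inboard safety relay fails=not, Safety circuit inoperative=not → at least one input occurs → occurs.
Door loop inoperative [AND]: Lower door interlock is out=not, B main contactor lost=occurs → not all inputs occur → does not occur.
Elevator stuck between floors [OR]: Drive chain down=occurs, Door loop inoperative=not → at least one input occurs → occurs.

Yes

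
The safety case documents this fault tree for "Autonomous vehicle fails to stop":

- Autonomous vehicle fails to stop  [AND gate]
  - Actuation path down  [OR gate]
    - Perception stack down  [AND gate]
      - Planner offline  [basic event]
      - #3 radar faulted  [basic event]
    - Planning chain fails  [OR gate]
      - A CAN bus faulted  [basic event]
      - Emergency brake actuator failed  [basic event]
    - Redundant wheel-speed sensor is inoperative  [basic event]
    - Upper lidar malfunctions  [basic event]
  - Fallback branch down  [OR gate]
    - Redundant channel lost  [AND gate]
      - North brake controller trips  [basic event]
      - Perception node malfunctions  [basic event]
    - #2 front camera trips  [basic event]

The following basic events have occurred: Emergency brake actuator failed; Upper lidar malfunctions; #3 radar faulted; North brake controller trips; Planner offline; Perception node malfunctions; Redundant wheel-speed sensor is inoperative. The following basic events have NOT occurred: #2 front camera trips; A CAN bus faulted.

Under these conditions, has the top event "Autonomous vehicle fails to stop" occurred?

Perception stack down [AND]: Planner offline=occurs, #3 radar faulted=occurs → all inputs occur → occurs.
Planning chain fails [OR]: A CAN bus faulted=not, Emergency brake actuator failed=occurs → at least one input occurs → occurs.
Actuation path down [OR]: Perception stack down=occurs, Planning chain fails=occurs, Redundant wheel-speed sensor is inoperative=occurs, Upper lidar malfunctions=occurs → at least one input occurs → occurs.
Redundant channel lost [AND]: North brake controller trips=occurs, Perception node malfunctions=occurs → all inputs occur → occurs.
Fallback branch down [OR]: Redundant channel lost=occurs, #2 front camera trips=not → at least one input occurs → occurs.
Autonomous vehicle fails to stop [AND]: Actuation path down=occurs, Fallback branch down=occurs → all inputs occur → occurs.

Yes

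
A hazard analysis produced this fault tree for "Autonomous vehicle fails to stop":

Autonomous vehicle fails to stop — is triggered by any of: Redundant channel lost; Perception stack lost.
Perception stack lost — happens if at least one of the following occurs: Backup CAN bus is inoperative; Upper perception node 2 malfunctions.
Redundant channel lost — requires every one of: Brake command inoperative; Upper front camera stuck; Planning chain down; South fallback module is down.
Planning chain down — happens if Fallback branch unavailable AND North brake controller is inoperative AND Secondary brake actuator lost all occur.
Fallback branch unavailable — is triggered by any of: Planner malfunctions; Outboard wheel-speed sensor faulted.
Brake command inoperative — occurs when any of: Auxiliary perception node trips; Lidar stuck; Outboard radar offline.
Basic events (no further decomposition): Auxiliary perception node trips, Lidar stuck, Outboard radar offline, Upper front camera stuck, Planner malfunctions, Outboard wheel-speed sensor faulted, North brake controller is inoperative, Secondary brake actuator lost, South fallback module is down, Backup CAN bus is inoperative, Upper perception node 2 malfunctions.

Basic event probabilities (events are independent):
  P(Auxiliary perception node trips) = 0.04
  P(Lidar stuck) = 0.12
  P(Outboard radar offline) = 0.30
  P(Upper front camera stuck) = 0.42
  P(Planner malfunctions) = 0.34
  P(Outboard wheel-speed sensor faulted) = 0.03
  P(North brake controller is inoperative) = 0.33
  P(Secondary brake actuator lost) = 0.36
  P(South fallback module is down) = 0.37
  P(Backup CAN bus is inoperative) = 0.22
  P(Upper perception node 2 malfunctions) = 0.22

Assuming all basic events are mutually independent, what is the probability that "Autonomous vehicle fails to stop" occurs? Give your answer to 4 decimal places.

0.3933

P(Brake command inoperative) [OR] = 1 − (1−0.04) × (1−0.12) × (1−0.30) = 0.408640
P(Fallback branch unavailable) [OR] = 1 − (1−0.34) × (1−0.03) = 0.359800
P(Planning chain down) [AND] = 0.359800 × 0.33 × 0.36 = 0.042744
P(Redundant channel lost) [AND] = 0.408640 × 0.42 × 0.042744 × 0.37 = 0.002714
P(Perception stack lost) [OR] = 1 − (1−0.22) × (1−0.22) = 0.391600
P(Autonomous vehicle fails to stop) [OR] = 1 − (1−0.002714) × (1−0.391600) = 0.393251
Rounded to 4 decimal places: P(Autonomous vehicle fails to stop) ≈ 0.3933.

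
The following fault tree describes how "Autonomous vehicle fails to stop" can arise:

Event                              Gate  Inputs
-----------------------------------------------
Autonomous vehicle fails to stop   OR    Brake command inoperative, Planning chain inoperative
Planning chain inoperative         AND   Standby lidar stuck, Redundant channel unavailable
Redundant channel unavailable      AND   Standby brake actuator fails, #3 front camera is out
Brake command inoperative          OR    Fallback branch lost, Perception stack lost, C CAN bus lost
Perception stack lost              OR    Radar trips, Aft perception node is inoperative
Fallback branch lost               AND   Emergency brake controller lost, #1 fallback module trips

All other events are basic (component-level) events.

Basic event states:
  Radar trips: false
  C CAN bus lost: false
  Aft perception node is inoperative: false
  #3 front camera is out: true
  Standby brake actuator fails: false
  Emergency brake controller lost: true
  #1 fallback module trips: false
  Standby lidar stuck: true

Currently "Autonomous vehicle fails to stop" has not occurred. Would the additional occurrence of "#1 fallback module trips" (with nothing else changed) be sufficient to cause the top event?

Yes

Counterfactual: set "#1 fallback module trips" to occurred.
Fallback branch lost [AND]: Emergency brake controller lost=occurs, #1 fallback module trips=occurs → all inputs occur → occurs.
Perception stack lost [OR]: Radar trips=not, Aft perception node is inoperative=not → no input occurs → does not occur.
Brake command inoperative [OR]: Fallback branch lost=occurs, Perception stack lost=not, C CAN bus lost=not → at least one input occurs → occurs.
Redundant channel unavailable [AND]: Standby brake actuator fails=not, #3 front camera is out=occurs → not all inputs occur → does not occur.
Planning chain inoperative [AND]: Standby lidar stuck=occurs, Redundant channel unavailable=not → not all inputs occur → does not occur.
Autonomous vehicle fails to stop [OR]: Brake command inoperative=occurs, Planning chain inoperative=not → at least one input occurs → occurs.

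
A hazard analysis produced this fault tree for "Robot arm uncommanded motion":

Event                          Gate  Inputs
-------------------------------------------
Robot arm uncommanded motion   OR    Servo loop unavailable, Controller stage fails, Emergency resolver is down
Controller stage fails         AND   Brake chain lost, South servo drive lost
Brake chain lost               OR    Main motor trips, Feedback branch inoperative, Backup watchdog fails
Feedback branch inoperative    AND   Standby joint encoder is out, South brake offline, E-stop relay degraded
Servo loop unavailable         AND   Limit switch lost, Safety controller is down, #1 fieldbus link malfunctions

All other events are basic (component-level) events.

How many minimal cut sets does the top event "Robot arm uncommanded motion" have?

5

Servo loop unavailable [AND]: one cut set from each child combined → 1 × 1 × 1 = 1 cut set(s).
Feedback branch inoperative [AND]: one cut set from each child combined → 1 × 1 × 1 = 1 cut set(s).
Brake chain lost [OR]: union of children's cut sets → 3 cut set(s).
Controller stage fails [AND]: one cut set from each child combined → 3 × 1 = 3 cut set(s).
Robot arm uncommanded motion [OR]: union of children's cut sets → 5 cut set(s).
Minimal cut sets: {#1 fieldbus link malfunctions, Limit switch lost, Safety controller is down}; {Main motor trips, South servo drive lost}; {E-stop relay degraded, South brake offline, South servo drive lost, Standby joint encoder is out}; {Backup watchdog fails, South servo drive lost}; {Emergency resolver is down}.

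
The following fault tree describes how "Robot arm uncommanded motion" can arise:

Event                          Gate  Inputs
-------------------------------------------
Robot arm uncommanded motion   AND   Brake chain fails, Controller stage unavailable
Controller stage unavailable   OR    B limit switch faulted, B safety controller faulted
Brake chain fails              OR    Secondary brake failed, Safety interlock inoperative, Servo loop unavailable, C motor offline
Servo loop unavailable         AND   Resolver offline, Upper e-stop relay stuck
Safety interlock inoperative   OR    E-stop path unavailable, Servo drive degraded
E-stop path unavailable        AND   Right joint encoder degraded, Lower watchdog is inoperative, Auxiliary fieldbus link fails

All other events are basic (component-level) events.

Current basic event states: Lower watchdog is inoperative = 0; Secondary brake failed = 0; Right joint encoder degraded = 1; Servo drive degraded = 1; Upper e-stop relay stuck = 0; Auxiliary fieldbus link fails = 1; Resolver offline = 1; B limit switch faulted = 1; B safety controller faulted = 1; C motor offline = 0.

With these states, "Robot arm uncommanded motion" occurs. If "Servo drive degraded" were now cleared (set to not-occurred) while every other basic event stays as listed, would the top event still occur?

Counterfactual: set "Servo drive degraded" to not occurred.
E-stop path unavailable [AND]: Right joint encoder degraded=occurs, Lower watchdog is inoperative=not, Auxiliary fieldbus link fails=occurs → not all inputs occur → does not occur.
Safety interlock inoperative [OR]: E-stop path unavailable=not, Servo drive degraded=not → no input occurs → does not occur.
Servo loop unavailable [AND]: Resolver offline=occurs, Upper e-stop relay stuck=not → not all inputs occur → does not occur.
Brake chain fails [OR]: Secondary brake failed=not, Safety interlock inoperative=not, Servo loop unavailable=not, C motor offline=not → no input occurs → does not occur.
Controller stage unavailable [OR]: B limit switch faulted=occurs, B safety controller faulted=occurs → at least one input occurs → occurs.
Robot arm uncommanded motion [AND]: Brake chain fails=not, Controller stage unavailable=occurs → not all inputs occur → does not occur.

No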